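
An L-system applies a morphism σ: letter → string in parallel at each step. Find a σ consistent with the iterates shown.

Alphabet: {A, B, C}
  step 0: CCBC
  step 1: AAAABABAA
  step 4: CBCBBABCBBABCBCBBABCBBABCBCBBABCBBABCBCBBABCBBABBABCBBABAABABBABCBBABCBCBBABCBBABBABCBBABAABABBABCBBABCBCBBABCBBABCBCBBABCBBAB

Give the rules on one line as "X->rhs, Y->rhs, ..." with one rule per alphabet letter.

  step 0 ⇒ step 1: CCBC ⇒ AA·AA·BAB·AA
    B ↦ BAB
    C ↦ AA
    A ↦ CB  (constrained at step 1)

A->CB, B->BAB, C->AA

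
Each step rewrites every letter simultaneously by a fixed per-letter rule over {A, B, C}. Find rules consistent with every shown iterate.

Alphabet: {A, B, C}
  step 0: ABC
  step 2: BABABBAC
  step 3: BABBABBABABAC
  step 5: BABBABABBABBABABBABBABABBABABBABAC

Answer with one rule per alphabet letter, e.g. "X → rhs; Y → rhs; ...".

A->B, B->BA, C->AC

  step 2 ⇒ step 3: BABABBAC ⇒ BA·B·BA·B·BA·BA·B·AC
    A ↦ B
    B ↦ BA
    C ↦ AC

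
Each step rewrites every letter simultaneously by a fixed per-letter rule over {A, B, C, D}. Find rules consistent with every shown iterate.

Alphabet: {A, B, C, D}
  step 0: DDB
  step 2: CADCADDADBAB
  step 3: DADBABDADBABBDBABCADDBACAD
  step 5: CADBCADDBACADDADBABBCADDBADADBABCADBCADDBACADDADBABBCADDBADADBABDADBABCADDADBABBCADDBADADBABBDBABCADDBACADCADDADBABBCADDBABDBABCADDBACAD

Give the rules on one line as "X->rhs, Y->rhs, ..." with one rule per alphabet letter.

A->DBA, B->CAD, C->DA, D->B

  step 2 ⇒ step 3: CADCADDADBAB ⇒ DA·DBA·B·DA·DBA·B·B·DBA·B·CAD·DBA·CAD
    A ↦ DBA
    B ↦ CAD
    C ↦ DA
    D ↦ B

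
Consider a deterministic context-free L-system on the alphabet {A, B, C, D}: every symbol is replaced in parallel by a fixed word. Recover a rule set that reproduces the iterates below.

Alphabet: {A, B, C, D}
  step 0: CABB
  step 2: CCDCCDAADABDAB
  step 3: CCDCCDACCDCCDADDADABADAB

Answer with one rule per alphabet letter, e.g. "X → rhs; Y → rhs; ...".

A->D, B->AB, C->CCD, D->A

  step 2 ⇒ step 3: CCDCCDAADABDAB ⇒ CCD·CCD·A·CCD·CCD·A·D·D·A·D·AB·A·D·AB
    A ↦ D
    B ↦ AB
    C ↦ CCD
    D ↦ A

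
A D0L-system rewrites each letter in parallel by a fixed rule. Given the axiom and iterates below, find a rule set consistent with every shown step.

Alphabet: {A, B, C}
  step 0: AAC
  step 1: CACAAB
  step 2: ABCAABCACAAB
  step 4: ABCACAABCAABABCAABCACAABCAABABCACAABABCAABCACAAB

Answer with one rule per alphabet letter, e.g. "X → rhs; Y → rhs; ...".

A->CA, B->AB, C->AB

  step 1 ⇒ step 2: CACAAB ⇒ AB·CA·AB·CA·CA·AB
    A ↦ CA
    B ↦ AB
    C ↦ AB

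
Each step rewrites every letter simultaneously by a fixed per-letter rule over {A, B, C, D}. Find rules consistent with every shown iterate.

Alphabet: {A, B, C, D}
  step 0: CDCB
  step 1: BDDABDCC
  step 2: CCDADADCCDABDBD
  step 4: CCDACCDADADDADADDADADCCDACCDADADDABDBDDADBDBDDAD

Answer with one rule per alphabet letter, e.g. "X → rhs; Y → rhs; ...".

A->D, B->CC, C->BD, D->DA

  step 1 ⇒ step 2: BDDABDCC ⇒ CC·DA·DA·D·CC·DA·BD·BD
    A ↦ D
    B ↦ CC
    C ↦ BD
    D ↦ DA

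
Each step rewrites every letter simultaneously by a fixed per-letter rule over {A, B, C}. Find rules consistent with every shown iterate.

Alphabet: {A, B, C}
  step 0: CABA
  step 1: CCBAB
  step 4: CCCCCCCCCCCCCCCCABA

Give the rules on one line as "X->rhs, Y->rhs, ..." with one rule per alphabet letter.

  step 0 ⇒ step 1: CABA ⇒ CC·B·A·B
    A ↦ B
    B ↦ A
    C ↦ CC

A->B, B->A, C->CC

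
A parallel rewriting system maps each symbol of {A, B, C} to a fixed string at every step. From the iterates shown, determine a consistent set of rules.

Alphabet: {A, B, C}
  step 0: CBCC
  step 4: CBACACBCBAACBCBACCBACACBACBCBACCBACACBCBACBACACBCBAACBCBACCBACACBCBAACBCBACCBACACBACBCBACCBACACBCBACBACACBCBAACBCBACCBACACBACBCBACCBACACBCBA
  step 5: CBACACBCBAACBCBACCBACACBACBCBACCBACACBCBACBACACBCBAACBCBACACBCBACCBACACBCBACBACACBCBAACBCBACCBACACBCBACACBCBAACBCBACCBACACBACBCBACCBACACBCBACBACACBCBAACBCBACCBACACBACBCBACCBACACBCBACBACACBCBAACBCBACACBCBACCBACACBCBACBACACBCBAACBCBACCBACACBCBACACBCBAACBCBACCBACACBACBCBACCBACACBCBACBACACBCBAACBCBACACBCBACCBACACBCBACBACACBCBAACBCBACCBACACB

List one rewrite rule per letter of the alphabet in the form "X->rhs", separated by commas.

A->ACB, B->C, C->CBA

  step 4 ⇒ step 5: CBACACBCBAACBCBACCBACACBACBCBACCBACACBCBACBACACBCBAACBCBACCBACACBCBAACBCBACCBACACBACBCBACCBACACBCBACBACACBCBAACBCBACCBACACBACBCBACCBACACBCBA ⇒ CBA·C·ACB·CBA·ACB·CBA·C·CBA·C·ACB·ACB·CBA·C·CBA·C·ACB·CBA·CBA·C·ACB·CBA·ACB·CBA·C·ACB·CBA·C·CBA·C·ACB·CBA·CBA·C·ACB·CBA·ACB·CBA·C·CBA·C·ACB·CBA·C·ACB·CBA·ACB·CBA·C·CBA·C·ACB·ACB·CBA·C·CBA·C·ACB·CBA·CBA·C·ACB·CBA·ACB·CBA·C·CBA·C·ACB·ACB·CBA·C·CBA·C·ACB·CBA·CBA·C·ACB·CBA·ACB·CBA·C·ACB·CBA·C·CBA·C·ACB·CBA·CBA·C·ACB·CBA·ACB·CBA·C·CBA·C·ACB·CBA·C·ACB·CBA·ACB·CBA·C·CBA·C·ACB·ACB·CBA·C·CBA·C·ACB·CBA·CBA·C·ACB·CBA·ACB·CBA·C·ACB·CBA·C·CBA·C·ACB·CBA·CBA·C·ACB·CBA·ACB·CBA·C·CBA·C·ACB
    A ↦ ACB
    B ↦ C
    C ↦ CBA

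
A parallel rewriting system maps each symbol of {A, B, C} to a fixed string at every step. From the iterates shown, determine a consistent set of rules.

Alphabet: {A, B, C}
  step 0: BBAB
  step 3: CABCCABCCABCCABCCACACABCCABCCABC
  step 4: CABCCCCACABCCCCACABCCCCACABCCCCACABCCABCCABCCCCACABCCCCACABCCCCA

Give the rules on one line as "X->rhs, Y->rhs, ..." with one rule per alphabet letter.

  step 3 ⇒ step 4: CABCCABCCABCCABCCACACABCCABCCABC ⇒ CA·BC·CC·CA·CA·BC·CC·CA·CA·BC·CC·CA·CA·BC·CC·CA·CA·BC·CA·BC·CA·BC·CC·CA·CA·BC·CC·CA·CA·BC·CC·CA
    A ↦ BC
    B ↦ CC
    C ↦ CA

A->BC, B->CC, C->CA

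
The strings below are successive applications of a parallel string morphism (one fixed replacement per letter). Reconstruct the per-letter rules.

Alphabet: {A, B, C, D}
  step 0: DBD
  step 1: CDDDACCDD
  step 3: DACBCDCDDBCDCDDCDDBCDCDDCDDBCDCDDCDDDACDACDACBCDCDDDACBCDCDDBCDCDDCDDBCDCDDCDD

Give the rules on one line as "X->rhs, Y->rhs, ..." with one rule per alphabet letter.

  step 0 ⇒ step 1: DBD ⇒ CDD·DAC·CDD
    B ↦ DAC
    D ↦ CDD
    A ↦ BB  (constrained at step 1)
    C ↦ BCD  (constrained at step 1)

A->BB, B->DAC, C->BCD, D->CDD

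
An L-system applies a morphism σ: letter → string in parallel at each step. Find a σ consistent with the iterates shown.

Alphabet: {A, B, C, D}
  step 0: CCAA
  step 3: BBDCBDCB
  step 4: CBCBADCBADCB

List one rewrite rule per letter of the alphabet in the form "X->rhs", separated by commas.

  step 3 ⇒ step 4: BBDCBDCB ⇒ CB·CB·A·D·CB·A·D·CB
    B ↦ CB
    C ↦ D
    D ↦ A
    A ↦ B  (constrained at step 0)

A->B, B->CB, C->D, D->A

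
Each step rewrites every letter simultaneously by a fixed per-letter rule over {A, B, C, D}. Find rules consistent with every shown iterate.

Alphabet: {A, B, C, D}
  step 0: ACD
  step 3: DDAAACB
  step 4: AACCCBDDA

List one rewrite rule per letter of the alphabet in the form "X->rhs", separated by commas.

A->C, B->DDA, C->B, D->A

  step 3 ⇒ step 4: DDAAACB ⇒ A·A·C·C·C·B·DDA
    A ↦ C
    B ↦ DDA
    C ↦ B
    D ↦ A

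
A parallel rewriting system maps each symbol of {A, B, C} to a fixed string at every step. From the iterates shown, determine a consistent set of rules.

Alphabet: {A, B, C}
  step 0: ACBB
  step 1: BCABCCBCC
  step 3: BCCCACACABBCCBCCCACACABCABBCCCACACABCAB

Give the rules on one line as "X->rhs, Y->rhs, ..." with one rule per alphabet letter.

  step 0 ⇒ step 1: ACBB ⇒ B·CA·BCC·BCC
    A ↦ B
    B ↦ BCC
    C ↦ CA

A->B, B->BCC, C->CA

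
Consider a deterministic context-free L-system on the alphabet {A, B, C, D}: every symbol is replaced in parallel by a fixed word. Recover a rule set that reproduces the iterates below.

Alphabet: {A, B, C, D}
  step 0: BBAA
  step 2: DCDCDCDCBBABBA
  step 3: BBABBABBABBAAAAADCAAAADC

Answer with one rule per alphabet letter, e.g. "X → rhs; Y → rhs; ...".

A->DC, B->AA, C->A, D->BB

  step 2 ⇒ step 3: DCDCDCDCBBABBA ⇒ BB·A·BB·A·BB·A·BB·A·AA·AA·DC·AA·AA·DC
    A ↦ DC
    B ↦ AA
    C ↦ A
    D ↦ BB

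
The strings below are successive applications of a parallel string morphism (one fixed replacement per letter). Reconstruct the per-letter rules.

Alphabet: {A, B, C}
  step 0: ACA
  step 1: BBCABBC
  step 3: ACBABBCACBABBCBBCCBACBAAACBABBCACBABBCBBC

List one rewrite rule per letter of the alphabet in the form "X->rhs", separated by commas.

  step 0 ⇒ step 1: ACA ⇒ BBC·A·BBC
    A ↦ BBC
    C ↦ A
    B ↦ CBA  (constrained at step 1)

A->BBC, B->CBA, C->A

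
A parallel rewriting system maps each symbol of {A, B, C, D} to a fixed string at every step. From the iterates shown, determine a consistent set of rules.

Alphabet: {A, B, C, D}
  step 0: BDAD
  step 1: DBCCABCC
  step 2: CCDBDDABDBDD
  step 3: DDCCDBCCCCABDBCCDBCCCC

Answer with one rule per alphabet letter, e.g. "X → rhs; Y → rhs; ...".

A->AB, B->DB, C->D, D->CC

  step 2 ⇒ step 3: CCDBDDABDBDD ⇒ D·D·CC·DB·CC·CC·AB·DB·CC·DB·CC·CC
    A ↦ AB
    B ↦ DB
    C ↦ D
    D ↦ CC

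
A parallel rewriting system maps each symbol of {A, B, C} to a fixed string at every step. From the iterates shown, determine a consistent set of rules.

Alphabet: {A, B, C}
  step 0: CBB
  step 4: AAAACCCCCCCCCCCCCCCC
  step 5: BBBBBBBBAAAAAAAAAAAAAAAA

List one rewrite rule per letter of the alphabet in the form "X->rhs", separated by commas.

  step 4 ⇒ step 5: AAAACCCCCCCCCCCCCCCC ⇒ BB·BB·BB·BB·A·A·A·A·A·A·A·A·A·A·A·A·A·A·A·A
    A ↦ BB
    C ↦ A
    B ↦ CC  (constrained at step 0)

A->BB, B->CC, C->A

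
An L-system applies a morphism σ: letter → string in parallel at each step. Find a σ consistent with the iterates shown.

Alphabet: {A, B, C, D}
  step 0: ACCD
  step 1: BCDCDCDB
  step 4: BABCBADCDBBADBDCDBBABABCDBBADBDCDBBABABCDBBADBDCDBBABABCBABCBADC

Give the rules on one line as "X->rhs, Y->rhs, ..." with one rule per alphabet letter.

  step 0 ⇒ step 1: ACCD ⇒ BC·DC·DC·DB
    A ↦ BC
    C ↦ DC
    D ↦ DB
    B ↦ BA  (constrained at step 1)

A->BC, B->BA, C->DC, D->DB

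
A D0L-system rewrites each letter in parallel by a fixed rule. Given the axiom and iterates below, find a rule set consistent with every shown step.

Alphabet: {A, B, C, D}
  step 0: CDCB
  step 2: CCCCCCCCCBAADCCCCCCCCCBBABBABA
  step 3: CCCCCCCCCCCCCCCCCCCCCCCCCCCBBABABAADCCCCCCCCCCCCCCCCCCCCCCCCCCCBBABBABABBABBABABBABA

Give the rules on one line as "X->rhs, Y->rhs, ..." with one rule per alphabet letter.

A->BA, B->BBA, C->CCC, D->AD

  step 2 ⇒ step 3: CCCCCCCCCBAADCCCCCCCCCBBABBABA ⇒ CCC·CCC·CCC·CCC·CCC·CCC·CCC·CCC·CCC·BBA·BA·BA·AD·CCC·CCC·CCC·CCC·CCC·CCC·CCC·CCC·CCC·BBA·BBA·BA·BBA·BBA·BA·BBA·BA
    A ↦ BA
    B ↦ BBA
    C ↦ CCC
    D ↦ AD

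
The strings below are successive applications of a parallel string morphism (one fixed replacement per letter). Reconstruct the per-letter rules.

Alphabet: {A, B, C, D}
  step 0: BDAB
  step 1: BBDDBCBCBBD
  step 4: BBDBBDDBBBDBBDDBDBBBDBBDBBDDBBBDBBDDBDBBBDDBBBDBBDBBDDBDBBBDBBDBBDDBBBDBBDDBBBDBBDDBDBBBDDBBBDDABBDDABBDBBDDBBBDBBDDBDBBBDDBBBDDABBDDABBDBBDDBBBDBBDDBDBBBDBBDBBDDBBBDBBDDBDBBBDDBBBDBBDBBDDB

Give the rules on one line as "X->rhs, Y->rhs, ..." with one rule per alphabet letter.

A->CBC, B->BBD, C->DA, D->DB

  step 0 ⇒ step 1: BDAB ⇒ BBD·DB·CBC·BBD
    A ↦ CBC
    B ↦ BBD
    D ↦ DB
    C ↦ DA  (constrained at step 1)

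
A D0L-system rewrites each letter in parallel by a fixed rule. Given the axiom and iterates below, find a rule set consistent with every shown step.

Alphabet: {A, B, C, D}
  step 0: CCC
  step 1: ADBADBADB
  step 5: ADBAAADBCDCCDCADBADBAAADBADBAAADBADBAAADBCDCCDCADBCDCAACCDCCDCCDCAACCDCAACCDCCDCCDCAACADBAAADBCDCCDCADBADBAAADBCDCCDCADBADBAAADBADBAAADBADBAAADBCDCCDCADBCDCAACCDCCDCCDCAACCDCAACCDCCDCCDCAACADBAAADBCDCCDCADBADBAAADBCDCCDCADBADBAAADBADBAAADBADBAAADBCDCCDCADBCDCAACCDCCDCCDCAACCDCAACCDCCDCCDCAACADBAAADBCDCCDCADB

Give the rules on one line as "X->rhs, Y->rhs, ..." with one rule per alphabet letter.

A->CDC, B->C, C->ADB, D->AA

  step 0 ⇒ step 1: CCC ⇒ ADB·ADB·ADB
    C ↦ ADB
    A ↦ CDC  (constrained at step 1)
    B ↦ C  (constrained at step 1)
    D ↦ AA  (constrained at step 1)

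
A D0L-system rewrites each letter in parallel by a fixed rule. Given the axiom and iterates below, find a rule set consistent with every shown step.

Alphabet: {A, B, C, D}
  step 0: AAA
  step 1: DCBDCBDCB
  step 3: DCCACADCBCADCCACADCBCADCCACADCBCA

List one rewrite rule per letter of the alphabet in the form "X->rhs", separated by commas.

A->DCB, B->C, C->CA, D->DC

  step 0 ⇒ step 1: AAA ⇒ DCB·DCB·DCB
    A ↦ DCB
    B ↦ C  (constrained at step 1)
    C ↦ CA  (constrained at step 1)
    D ↦ DC  (constrained at step 1)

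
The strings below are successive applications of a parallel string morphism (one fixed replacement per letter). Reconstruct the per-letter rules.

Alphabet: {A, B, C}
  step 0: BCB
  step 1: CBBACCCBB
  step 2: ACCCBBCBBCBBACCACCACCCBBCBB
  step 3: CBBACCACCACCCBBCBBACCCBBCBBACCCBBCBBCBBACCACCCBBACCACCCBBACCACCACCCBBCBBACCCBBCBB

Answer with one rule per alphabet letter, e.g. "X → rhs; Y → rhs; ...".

  step 2 ⇒ step 3: ACCCBBCBBCBBACCACCACCCBBCBB ⇒ CBB·ACC·ACC·ACC·CBB·CBB·ACC·CBB·CBB·ACC·CBB·CBB·CBB·ACC·ACC·CBB·ACC·ACC·CBB·ACC·ACC·ACC·CBB·CBB·ACC·CBB·CBB
    A ↦ CBB
    B ↦ CBB
    C ↦ ACC

A->CBB, B->CBB, C->ACC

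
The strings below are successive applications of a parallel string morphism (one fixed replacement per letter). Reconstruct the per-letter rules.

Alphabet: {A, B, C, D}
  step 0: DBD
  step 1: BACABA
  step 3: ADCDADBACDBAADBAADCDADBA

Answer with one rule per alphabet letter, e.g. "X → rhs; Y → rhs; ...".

A->CD, B->CA, C->AD, D->BA

  step 0 ⇒ step 1: DBD ⇒ BA·CA·BA
    B ↦ CA
    D ↦ BA
    A ↦ CD  (constrained at step 1)
    C ↦ AD  (constrained at step 1)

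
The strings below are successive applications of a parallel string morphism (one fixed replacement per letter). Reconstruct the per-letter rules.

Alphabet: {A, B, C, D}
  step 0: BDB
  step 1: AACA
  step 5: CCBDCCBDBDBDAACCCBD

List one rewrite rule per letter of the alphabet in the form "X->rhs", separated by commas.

  step 0 ⇒ step 1: BDB ⇒ A·AC·A
    B ↦ A
    D ↦ AC
    A ↦ C  (constrained at step 1)
    C ↦ BD  (constrained at step 1)

A->C, B->A, C->BD, D->AC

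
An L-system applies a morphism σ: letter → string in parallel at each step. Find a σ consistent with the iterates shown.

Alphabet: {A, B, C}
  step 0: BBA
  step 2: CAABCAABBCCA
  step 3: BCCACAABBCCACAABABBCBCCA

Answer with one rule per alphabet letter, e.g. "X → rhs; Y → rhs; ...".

A->CA, B->AB, C->BC

  step 2 ⇒ step 3: CAABCAABBCCA ⇒ BC·CA·CA·AB·BC·CA·CA·AB·AB·BC·BC·CA
    A ↦ CA
    B ↦ AB
    C ↦ BC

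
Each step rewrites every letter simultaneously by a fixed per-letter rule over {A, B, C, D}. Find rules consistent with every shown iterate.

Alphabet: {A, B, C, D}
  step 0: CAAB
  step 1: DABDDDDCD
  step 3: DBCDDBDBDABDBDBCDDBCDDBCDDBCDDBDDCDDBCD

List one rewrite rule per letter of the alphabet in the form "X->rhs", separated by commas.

  step 0 ⇒ step 1: CAAB ⇒ DAB·DD·DD·CD
    A ↦ DD
    B ↦ CD
    C ↦ DAB
    D ↦ DB  (constrained at step 1)

A->DD, B->CD, C->DAB, D->DB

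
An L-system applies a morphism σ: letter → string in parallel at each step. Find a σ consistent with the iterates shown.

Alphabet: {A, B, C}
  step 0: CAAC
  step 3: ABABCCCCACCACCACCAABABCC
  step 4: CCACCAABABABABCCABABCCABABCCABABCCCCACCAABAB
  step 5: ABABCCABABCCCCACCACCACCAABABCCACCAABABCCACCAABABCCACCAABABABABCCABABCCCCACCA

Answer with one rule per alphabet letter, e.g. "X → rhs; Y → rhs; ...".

A->CC, B->A, C->AB

  step 4 ⇒ step 5: CCACCAABABABABCCABABCCABABCCABABCCCCACCAABAB ⇒ AB·AB·CC·AB·AB·CC·CC·A·CC·A·CC·A·CC·A·AB·AB·CC·A·CC·A·AB·AB·CC·A·CC·A·AB·AB·CC·A·CC·A·AB·AB·AB·AB·CC·AB·AB·CC·CC·A·CC·A
    A ↦ CC
    B ↦ A
    C ↦ AB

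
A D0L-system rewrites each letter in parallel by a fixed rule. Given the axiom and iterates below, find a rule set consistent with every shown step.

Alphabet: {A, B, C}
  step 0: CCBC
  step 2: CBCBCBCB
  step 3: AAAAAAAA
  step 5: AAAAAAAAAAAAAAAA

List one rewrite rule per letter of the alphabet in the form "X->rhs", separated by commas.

A->CB, B->A, C->A

  step 2 ⇒ step 3: CBCBCBCB ⇒ A·A·A·A·A·A·A·A
    B ↦ A
    C ↦ A
    A ↦ CB  (constrained at step 3)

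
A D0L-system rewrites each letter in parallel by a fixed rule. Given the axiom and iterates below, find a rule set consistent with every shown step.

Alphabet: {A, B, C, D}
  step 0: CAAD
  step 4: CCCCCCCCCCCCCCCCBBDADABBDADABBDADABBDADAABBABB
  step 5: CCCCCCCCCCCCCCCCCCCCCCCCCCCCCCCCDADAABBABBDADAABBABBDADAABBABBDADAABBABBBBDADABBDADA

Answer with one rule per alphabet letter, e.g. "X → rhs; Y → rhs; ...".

  step 4 ⇒ step 5: CCCCCCCCCCCCCCCCBBDADABBDADABBDADABBDADAABBABB ⇒ CC·CC·CC·CC·CC·CC·CC·CC·CC·CC·CC·CC·CC·CC·CC·CC·DA·DA·A·BB·A·BB·DA·DA·A·BB·A·BB·DA·DA·A·BB·A·BB·DA·DA·A·BB·A·BB·BB·DA·DA·BB·DA·DA
    A ↦ BB
    B ↦ DA
    C ↦ CC
    D ↦ A

A->BB, B->DA, C->CC, D->A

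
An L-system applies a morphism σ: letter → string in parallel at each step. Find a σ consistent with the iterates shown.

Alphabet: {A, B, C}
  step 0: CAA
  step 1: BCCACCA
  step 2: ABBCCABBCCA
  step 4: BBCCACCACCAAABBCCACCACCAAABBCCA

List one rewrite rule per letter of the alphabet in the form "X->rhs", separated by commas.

  step 1 ⇒ step 2: BCCACCA ⇒ A·B·B·CCA·B·B·CCA
    A ↦ CCA
    B ↦ A
    C ↦ B

A->CCA, B->A, C->B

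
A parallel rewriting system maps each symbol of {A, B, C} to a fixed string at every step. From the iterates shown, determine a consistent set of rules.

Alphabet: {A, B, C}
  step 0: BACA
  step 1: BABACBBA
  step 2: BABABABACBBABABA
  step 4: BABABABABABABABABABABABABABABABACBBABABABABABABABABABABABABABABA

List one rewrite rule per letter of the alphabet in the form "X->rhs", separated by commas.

  step 1 ⇒ step 2: BABACBBA ⇒ BA·BA·BA·BA·CB·BA·BA·BA
    A ↦ BA
    B ↦ BA
    C ↦ CB

A->BA, B->BA, C->CB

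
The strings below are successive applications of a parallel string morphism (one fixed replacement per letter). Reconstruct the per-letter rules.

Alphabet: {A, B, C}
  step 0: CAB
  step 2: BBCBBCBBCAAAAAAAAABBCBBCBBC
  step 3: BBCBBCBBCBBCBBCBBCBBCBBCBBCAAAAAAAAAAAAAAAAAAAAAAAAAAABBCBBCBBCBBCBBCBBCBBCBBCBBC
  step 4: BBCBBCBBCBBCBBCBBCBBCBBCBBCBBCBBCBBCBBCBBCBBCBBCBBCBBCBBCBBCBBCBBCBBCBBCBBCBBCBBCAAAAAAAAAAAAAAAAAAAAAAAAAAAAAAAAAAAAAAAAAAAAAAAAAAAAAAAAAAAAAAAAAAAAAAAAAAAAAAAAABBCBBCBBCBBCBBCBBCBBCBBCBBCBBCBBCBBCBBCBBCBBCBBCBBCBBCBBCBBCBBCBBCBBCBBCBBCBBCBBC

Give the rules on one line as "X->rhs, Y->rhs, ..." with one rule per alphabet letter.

A->AAA, B->BBC, C->BBC

  step 3 ⇒ step 4: BBCBBCBBCBBCBBCBBCBBCBBCBBCAAAAAAAAAAAAAAAAAAAAAAAAAAABBCBBCBBCBBCBBCBBCBBCBBCBBC ⇒ BBC·BBC·BBC·BBC·BBC·BBC·BBC·BBC·BBC·BBC·BBC·BBC·BBC·BBC·BBC·BBC·BBC·BBC·BBC·BBC·BBC·BBC·BBC·BBC·BBC·BBC·BBC·AAA·AAA·AAA·AAA·AAA·AAA·AAA·AAA·AAA·AAA·AAA·AAA·AAA·AAA·AAA·AAA·AAA·AAA·AAA·AAA·AAA·AAA·AAA·AAA·AAA·AAA·AAA·BBC·BBC·BBC·BBC·BBC·BBC·BBC·BBC·BBC·BBC·BBC·BBC·BBC·BBC·BBC·BBC·BBC·BBC·BBC·BBC·BBC·BBC·BBC·BBC·BBC·BBC·BBC
    A ↦ AAA
    B ↦ BBC
    C ↦ BBC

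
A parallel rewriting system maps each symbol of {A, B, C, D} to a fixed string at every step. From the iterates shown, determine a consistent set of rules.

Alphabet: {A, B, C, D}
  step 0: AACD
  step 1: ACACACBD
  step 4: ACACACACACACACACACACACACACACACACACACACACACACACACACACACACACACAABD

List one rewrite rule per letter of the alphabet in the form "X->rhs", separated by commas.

A->AC, B->AA, C->AC, D->BD

  step 0 ⇒ step 1: AACD ⇒ AC·AC·AC·BD
    A ↦ AC
    C ↦ AC
    D ↦ BD
    B ↦ AA  (constrained at step 1)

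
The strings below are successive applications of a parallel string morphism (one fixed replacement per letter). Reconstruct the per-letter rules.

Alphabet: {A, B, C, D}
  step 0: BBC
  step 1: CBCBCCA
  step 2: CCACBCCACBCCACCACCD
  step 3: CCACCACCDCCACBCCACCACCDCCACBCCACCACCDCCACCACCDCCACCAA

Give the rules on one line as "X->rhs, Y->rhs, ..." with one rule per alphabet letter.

  step 2 ⇒ step 3: CCACBCCACBCCACCACCD ⇒ CCA·CCA·CCD·CCA·CB·CCA·CCA·CCD·CCA·CB·CCA·CCA·CCD·CCA·CCA·CCD·CCA·CCA·A
    A ↦ CCD
    B ↦ CB
    C ↦ CCA
    D ↦ A

A->CCD, B->CB, C->CCA, D->A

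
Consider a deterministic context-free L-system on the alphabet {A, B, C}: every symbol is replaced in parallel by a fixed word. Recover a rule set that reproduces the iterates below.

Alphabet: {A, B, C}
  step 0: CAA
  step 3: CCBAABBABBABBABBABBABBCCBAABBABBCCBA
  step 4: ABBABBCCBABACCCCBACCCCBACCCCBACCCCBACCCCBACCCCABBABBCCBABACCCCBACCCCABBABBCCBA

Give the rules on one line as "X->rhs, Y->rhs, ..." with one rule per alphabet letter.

  step 3 ⇒ step 4: CCBAABBABBABBABBABBABBCCBAABBABBCCBA ⇒ ABB·ABB·CC·BA·BA·CC·CC·BA·CC·CC·BA·CC·CC·BA·CC·CC·BA·CC·CC·BA·CC·CC·ABB·ABB·CC·BA·BA·CC·CC·BA·CC·CC·ABB·ABB·CC·BA
    A ↦ BA
    B ↦ CC
    C ↦ ABB

A->BA, B->CC, C->ABB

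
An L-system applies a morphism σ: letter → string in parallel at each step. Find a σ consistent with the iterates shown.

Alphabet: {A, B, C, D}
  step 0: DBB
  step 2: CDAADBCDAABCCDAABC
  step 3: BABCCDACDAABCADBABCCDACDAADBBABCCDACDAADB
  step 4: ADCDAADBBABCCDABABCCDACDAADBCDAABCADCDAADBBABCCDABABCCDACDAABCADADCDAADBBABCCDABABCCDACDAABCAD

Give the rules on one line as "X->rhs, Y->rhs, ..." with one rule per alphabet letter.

A->CDA, B->AD, C->B, D->ABC

  step 3 ⇒ step 4: BABCCDACDAABCADBABCCDACDAADBBABCCDACDAADB ⇒ AD·CDA·AD·B·B·ABC·CDA·B·ABC·CDA·CDA·AD·B·CDA·ABC·AD·CDA·AD·B·B·ABC·CDA·B·ABC·CDA·CDA·ABC·AD·AD·CDA·AD·B·B·ABC·CDA·B·ABC·CDA·CDA·ABC·AD
    A ↦ CDA
    B ↦ AD
    C ↦ B
    D ↦ ABC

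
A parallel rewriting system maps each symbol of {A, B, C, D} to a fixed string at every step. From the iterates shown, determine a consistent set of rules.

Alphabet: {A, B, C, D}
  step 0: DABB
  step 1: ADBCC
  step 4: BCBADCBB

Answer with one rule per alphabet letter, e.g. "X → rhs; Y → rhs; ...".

A->B, B->C, C->B, D->AD

  step 0 ⇒ step 1: DABB ⇒ AD·B·C·C
    A ↦ B
    B ↦ C
    D ↦ AD
    C ↦ B  (constrained at step 1)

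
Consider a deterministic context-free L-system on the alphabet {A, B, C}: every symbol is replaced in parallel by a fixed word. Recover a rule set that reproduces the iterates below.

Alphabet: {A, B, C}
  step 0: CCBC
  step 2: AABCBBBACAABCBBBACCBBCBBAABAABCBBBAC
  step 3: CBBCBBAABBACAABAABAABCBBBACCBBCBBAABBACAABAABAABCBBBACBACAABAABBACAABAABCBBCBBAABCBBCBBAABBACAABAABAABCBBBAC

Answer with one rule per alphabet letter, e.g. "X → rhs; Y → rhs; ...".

A->CBB, B->AAB, C->BAC

  step 2 ⇒ step 3: AABCBBBACAABCBBBACCBBCBBAABAABCBBBAC ⇒ CBB·CBB·AAB·BAC·AAB·AAB·AAB·CBB·BAC·CBB·CBB·AAB·BAC·AAB·AAB·AAB·CBB·BAC·BAC·AAB·AAB·BAC·AAB·AAB·CBB·CBB·AAB·CBB·CBB·AAB·BAC·AAB·AAB·AAB·CBB·BAC
    A ↦ CBB
    B ↦ AAB
    C ↦ BAC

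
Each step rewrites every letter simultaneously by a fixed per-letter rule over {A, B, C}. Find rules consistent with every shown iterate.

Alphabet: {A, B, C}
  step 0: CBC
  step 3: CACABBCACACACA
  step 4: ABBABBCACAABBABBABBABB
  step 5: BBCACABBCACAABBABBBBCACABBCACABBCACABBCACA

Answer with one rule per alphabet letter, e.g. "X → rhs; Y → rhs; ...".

A->BB, B->CA, C->A

  step 4 ⇒ step 5: ABBABBCACAABBABBABBABB ⇒ BB·CA·CA·BB·CA·CA·A·BB·A·BB·BB·CA·CA·BB·CA·CA·BB·CA·CA·BB·CA·CA
    A ↦ BB
    B ↦ CA
    C ↦ A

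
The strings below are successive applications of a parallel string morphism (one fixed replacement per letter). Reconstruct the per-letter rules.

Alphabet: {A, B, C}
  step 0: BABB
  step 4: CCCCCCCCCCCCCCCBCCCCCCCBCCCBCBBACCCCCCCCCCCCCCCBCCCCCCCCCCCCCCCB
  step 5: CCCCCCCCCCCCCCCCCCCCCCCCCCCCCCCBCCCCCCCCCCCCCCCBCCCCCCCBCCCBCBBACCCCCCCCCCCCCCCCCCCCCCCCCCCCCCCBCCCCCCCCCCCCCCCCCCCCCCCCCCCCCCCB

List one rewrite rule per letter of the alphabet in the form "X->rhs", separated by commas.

  step 4 ⇒ step 5: CCCCCCCCCCCCCCCBCCCCCCCBCCCBCBBACCCCCCCCCCCCCCCBCCCCCCCCCCCCCCCB ⇒ CC·CC·CC·CC·CC·CC·CC·CC·CC·CC·CC·CC·CC·CC·CC·CB·CC·CC·CC·CC·CC·CC·CC·CB·CC·CC·CC·CB·CC·CB·CB·BA·CC·CC·CC·CC·CC·CC·CC·CC·CC·CC·CC·CC·CC·CC·CC·CB·CC·CC·CC·CC·CC·CC·CC·CC·CC·CC·CC·CC·CC·CC·CC·CB
    A ↦ BA
    B ↦ CB
    C ↦ CC

A->BA, B->CB, C->CC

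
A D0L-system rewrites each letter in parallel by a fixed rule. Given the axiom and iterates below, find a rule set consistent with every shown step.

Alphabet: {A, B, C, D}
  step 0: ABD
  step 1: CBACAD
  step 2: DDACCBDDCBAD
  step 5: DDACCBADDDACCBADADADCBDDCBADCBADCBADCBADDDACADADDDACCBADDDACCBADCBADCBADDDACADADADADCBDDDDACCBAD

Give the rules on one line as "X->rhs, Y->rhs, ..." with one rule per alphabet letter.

  step 1 ⇒ step 2: CBACAD ⇒ DD·AC·CB·DD·CB·AD
    A ↦ CB
    B ↦ AC
    C ↦ DD
    D ↦ AD

A->CB, B->AC, C->DD, D->AD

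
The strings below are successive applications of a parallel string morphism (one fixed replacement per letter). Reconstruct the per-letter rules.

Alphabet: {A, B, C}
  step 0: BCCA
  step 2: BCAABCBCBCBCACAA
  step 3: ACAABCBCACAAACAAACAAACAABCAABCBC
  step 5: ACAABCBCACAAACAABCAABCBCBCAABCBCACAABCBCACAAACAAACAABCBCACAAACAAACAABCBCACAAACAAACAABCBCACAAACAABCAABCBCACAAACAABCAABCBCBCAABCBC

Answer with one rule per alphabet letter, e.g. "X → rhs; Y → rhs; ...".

A->BC, B->AC, C->AA

  step 2 ⇒ step 3: BCAABCBCBCBCACAA ⇒ AC·AA·BC·BC·AC·AA·AC·AA·AC·AA·AC·AA·BC·AA·BC·BC
    A ↦ BC
    B ↦ AC
    C ↦ AA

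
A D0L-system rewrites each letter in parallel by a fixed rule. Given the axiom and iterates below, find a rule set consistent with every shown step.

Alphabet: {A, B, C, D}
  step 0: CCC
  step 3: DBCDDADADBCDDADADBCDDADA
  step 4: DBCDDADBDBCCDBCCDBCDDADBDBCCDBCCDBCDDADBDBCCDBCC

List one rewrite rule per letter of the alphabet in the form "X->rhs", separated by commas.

A->CC, B->CD, C->DA, D->DB

  step 3 ⇒ step 4: DBCDDADADBCDDADADBCDDADA ⇒ DB·CD·DA·DB·DB·CC·DB·CC·DB·CD·DA·DB·DB·CC·DB·CC·DB·CD·DA·DB·DB·CC·DB·CC
    A ↦ CC
    B ↦ CD
    C ↦ DA
    D ↦ DB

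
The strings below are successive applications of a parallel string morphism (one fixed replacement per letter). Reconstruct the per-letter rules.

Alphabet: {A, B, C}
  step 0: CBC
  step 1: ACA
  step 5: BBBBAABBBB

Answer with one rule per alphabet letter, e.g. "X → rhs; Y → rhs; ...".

  step 0 ⇒ step 1: CBC ⇒ A·C·A
    B ↦ C
    C ↦ A
    A ↦ BB  (constrained at step 1)

A->BB, B->C, C->A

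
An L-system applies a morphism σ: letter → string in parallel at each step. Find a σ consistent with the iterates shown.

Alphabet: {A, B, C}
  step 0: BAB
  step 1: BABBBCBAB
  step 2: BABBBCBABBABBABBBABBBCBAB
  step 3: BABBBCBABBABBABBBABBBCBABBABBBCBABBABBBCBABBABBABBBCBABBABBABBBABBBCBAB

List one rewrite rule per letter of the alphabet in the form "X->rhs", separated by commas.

A->BBC, B->BAB, C->B

  step 2 ⇒ step 3: BABBBCBABBABBABBBABBBCBAB ⇒ BAB·BBC·BAB·BAB·BAB·B·BAB·BBC·BAB·BAB·BBC·BAB·BAB·BBC·BAB·BAB·BAB·BBC·BAB·BAB·BAB·B·BAB·BBC·BAB
    A ↦ BBC
    B ↦ BAB
    C ↦ B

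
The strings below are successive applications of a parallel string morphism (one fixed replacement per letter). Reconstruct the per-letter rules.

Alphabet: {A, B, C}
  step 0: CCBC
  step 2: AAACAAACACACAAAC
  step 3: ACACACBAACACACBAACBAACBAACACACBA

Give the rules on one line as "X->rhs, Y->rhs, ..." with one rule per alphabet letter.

  step 2 ⇒ step 3: AAACAAACACACAAAC ⇒ AC·AC·AC·BA·AC·AC·AC·BA·AC·BA·AC·BA·AC·AC·AC·BA
    A ↦ AC
    C ↦ BA
    B ↦ AA  (constrained at step 0)

A->AC, B->AA, C->BA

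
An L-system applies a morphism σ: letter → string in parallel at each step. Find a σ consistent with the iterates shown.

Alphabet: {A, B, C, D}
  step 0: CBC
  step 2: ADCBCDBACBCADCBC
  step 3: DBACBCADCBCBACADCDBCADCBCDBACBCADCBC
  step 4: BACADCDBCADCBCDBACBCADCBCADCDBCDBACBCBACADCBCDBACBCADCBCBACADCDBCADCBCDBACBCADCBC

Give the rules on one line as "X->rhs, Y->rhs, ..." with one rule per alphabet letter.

  step 3 ⇒ step 4: DBACBCADCBCBACADCDBCADCBCDBACBCADCBC ⇒ BAC·ADC·D·BC·ADC·BC·D·BAC·BC·ADC·BC·ADC·D·BC·D·BAC·BC·BAC·ADC·BC·D·BAC·BC·ADC·BC·BAC·ADC·D·BC·ADC·BC·D·BAC·BC·ADC·BC
    A ↦ D
    B ↦ ADC
    C ↦ BC
    D ↦ BAC

A->D, B->ADC, C->BC, D->BAC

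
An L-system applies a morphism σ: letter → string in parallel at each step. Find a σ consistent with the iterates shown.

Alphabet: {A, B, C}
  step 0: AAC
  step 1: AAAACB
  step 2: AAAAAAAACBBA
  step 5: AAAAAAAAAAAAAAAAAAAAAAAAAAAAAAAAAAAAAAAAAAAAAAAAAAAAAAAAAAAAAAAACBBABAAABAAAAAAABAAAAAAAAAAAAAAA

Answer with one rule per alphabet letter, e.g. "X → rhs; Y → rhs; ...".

  step 1 ⇒ step 2: AAAACB ⇒ AA·AA·AA·AA·CB·BA
    A ↦ AA
    B ↦ BA
    C ↦ CB

A->AA, B->BA, C->CB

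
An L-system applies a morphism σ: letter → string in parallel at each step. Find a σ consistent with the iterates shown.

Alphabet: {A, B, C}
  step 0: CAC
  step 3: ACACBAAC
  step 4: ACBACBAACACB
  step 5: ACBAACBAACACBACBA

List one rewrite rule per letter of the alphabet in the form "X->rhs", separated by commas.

A->AC, B->A, C->B

  step 4 ⇒ step 5: ACBACBAACACB ⇒ AC·B·A·AC·B·A·AC·AC·B·AC·B·A
    A ↦ AC
    B ↦ A
    C ↦ B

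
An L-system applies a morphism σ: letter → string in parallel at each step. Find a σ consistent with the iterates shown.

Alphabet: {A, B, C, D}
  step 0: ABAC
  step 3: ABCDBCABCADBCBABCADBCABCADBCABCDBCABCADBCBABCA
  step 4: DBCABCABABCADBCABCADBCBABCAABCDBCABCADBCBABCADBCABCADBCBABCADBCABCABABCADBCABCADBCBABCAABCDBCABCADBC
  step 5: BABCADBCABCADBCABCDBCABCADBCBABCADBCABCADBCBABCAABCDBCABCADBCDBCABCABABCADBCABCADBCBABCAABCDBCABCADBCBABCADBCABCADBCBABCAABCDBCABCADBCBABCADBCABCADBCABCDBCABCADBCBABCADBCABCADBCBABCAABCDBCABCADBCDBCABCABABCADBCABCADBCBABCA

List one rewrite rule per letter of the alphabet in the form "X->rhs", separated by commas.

A->DBC, B->ABC, C->A, D->B

  step 4 ⇒ step 5: DBCABCABABCADBCABCADBCBABCAABCDBCABCADBCBABCADBCABCADBCBABCADBCABCABABCADBCABCADBCBABCAABCDBCABCADBC ⇒ B·ABC·A·DBC·ABC·A·DBC·ABC·DBC·ABC·A·DBC·B·ABC·A·DBC·ABC·A·DBC·B·ABC·A·ABC·DBC·ABC·A·DBC·DBC·ABC·A·B·ABC·A·DBC·ABC·A·DBC·B·ABC·A·ABC·DBC·ABC·A·DBC·B·ABC·A·DBC·ABC·A·DBC·B·ABC·A·ABC·DBC·ABC·A·DBC·B·ABC·A·DBC·ABC·A·DBC·ABC·DBC·ABC·A·DBC·B·ABC·A·DBC·ABC·A·DBC·B·ABC·A·ABC·DBC·ABC·A·DBC·DBC·ABC·A·B·ABC·A·DBC·ABC·A·DBC·B·ABC·A
    A ↦ DBC
    B ↦ ABC
    C ↦ A
    D ↦ B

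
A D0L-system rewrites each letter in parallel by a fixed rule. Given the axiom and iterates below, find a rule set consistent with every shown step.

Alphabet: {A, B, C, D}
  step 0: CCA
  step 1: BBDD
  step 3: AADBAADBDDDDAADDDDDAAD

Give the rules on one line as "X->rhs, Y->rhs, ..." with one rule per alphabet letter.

A->DD, B->DC, C->B, D->AAD

  step 0 ⇒ step 1: CCA ⇒ B·B·DD
    A ↦ DD
    C ↦ B
    B ↦ DC  (constrained at step 1)
    D ↦ AAD  (constrained at step 1)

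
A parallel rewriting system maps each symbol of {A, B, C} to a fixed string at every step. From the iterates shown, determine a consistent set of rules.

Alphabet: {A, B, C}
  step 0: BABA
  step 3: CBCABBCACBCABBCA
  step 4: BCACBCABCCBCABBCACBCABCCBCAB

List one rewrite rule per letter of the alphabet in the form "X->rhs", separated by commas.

A->B, B->C, C->BCA

  step 3 ⇒ step 4: CBCABBCACBCABBCA ⇒ BCA·C·BCA·B·C·C·BCA·B·BCA·C·BCA·B·C·C·BCA·B
    A ↦ B
    B ↦ C
    C ↦ BCA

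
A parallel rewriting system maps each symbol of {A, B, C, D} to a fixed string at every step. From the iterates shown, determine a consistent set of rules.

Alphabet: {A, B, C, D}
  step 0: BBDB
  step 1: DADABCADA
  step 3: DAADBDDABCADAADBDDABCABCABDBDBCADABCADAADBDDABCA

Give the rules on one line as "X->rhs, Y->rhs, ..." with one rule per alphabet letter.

  step 0 ⇒ step 1: BBDB ⇒ DA·DA·BCA·DA
    B ↦ DA
    D ↦ BCA
    A ↦ BD  (constrained at step 1)
    C ↦ AD  (constrained at step 1)

A->BD, B->DA, C->AD, D->BCA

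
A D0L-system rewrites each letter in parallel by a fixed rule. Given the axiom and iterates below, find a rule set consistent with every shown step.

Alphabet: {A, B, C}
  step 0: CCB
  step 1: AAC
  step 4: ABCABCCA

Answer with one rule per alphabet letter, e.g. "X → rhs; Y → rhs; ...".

A->BC, B->C, C->A

  step 0 ⇒ step 1: CCB ⇒ A·A·C
    B ↦ C
    C ↦ A
    A ↦ BC  (constrained at step 1)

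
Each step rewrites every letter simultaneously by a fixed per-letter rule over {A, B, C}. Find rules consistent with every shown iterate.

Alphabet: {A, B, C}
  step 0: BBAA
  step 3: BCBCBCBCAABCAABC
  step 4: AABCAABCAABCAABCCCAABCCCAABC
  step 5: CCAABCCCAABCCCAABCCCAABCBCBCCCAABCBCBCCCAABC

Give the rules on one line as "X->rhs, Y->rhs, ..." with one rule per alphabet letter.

A->C, B->AA, C->BC

  step 4 ⇒ step 5: AABCAABCAABCAABCCCAABCCCAABC ⇒ C·C·AA·BC·C·C·AA·BC·C·C·AA·BC·C·C·AA·BC·BC·BC·C·C·AA·BC·BC·BC·C·C·AA·BC
    A ↦ C
    B ↦ AA
    C ↦ BC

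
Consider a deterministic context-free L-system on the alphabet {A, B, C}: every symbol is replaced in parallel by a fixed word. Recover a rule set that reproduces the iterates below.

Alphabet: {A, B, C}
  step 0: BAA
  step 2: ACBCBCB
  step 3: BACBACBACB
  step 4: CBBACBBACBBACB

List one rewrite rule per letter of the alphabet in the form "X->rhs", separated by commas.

A->B, B->CB, C->A

  step 3 ⇒ step 4: BACBACBACB ⇒ CB·B·A·CB·B·A·CB·B·A·CB
    A ↦ B
    B ↦ CB
    C ↦ A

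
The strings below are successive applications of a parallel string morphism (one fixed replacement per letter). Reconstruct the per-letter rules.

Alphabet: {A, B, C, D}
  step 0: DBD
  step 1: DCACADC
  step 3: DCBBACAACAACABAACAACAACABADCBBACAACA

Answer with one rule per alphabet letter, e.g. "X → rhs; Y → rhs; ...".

A->BA, B->ACA, C->BB, D->DC

  step 0 ⇒ step 1: DBD ⇒ DC·ACA·DC
    B ↦ ACA
    D ↦ DC
    A ↦ BA  (constrained at step 1)
    C ↦ BB  (constrained at step 1)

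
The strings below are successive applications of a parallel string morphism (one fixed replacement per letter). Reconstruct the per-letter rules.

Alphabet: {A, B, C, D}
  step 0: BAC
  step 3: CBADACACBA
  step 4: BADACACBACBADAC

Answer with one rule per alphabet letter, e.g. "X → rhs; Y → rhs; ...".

  step 3 ⇒ step 4: CBADACACBA ⇒ BA·DA·C·A·C·BA·C·BA·DA·C
    A ↦ C
    B ↦ DA
    C ↦ BA
    D ↦ A

A->C, B->DA, C->BA, D->A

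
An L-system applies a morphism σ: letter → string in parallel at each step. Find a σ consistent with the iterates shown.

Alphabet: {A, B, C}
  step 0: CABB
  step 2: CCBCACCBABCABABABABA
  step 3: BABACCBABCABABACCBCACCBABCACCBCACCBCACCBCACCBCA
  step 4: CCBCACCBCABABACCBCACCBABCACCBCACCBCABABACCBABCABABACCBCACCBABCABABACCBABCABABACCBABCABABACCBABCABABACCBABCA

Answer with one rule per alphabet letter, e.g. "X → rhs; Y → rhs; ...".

  step 3 ⇒ step 4: BABACCBABCABABACCBCACCBABCACCBCACCBCACCBCACCBCA ⇒ CC·BCA·CC·BCA·BA·BA·CC·BCA·CC·BA·BCA·CC·BCA·CC·BCA·BA·BA·CC·BA·BCA·BA·BA·CC·BCA·CC·BA·BCA·BA·BA·CC·BA·BCA·BA·BA·CC·BA·BCA·BA·BA·CC·BA·BCA·BA·BA·CC·BA·BCA
    A ↦ BCA
    B ↦ CC
    C ↦ BA

A->BCA, B->CC, C->BA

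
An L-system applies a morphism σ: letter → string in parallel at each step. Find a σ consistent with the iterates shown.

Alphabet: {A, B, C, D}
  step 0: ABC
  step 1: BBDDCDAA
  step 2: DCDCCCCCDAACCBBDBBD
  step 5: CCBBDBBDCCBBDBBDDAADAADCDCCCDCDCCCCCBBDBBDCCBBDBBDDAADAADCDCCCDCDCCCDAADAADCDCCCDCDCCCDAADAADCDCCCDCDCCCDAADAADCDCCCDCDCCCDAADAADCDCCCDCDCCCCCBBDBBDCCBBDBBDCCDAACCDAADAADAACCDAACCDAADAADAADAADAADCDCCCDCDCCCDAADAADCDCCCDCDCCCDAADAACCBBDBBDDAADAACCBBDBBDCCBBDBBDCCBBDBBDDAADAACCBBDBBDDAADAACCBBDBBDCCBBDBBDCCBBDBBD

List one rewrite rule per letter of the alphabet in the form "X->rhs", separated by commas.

  step 1 ⇒ step 2: BBDDCDAA ⇒ DC·DC·CC·CC·DAA·CC·BBD·BBD
    A ↦ BBD
    B ↦ DC
    C ↦ DAA
    D ↦ CC

A->BBD, B->DC, C->DAA, D->CC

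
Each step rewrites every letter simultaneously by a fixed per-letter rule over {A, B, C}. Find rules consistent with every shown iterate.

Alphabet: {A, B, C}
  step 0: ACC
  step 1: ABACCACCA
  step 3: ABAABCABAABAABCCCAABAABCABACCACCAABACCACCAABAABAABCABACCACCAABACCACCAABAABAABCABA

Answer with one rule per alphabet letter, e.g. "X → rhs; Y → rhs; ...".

A->ABA, B->ABC, C->CCA

  step 0 ⇒ step 1: ACC ⇒ ABA·CCA·CCA
    A ↦ ABA
    C ↦ CCA
    B ↦ ABC  (constrained at step 1)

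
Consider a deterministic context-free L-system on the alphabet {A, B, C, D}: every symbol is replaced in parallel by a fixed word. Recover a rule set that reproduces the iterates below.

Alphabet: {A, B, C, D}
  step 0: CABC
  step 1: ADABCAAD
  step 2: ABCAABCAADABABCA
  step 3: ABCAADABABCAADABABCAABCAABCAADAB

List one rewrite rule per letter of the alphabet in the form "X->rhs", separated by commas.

A->AB, B->CA, C->AD, D->CA

  step 2 ⇒ step 3: ABCAABCAADABABCA ⇒ AB·CA·AD·AB·AB·CA·AD·AB·AB·CA·AB·CA·AB·CA·AD·AB
    A ↦ AB
    B ↦ CA
    C ↦ AD
    D ↦ CA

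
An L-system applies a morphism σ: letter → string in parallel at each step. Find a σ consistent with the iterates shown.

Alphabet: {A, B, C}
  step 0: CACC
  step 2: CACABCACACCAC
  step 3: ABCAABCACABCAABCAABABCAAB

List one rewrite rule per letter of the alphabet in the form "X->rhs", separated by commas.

  step 2 ⇒ step 3: CACABCACACCAC ⇒ AB·CA·AB·CA·C·AB·CA·AB·CA·AB·AB·CA·AB
    A ↦ CA
    B ↦ C
    C ↦ AB

A->CA, B->C, C->AB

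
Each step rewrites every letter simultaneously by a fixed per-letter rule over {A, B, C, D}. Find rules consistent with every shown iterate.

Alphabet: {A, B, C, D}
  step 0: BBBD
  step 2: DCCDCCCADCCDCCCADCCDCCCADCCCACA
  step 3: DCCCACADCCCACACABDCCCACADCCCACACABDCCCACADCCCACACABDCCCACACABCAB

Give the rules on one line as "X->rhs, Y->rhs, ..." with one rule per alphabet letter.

  step 2 ⇒ step 3: DCCDCCCADCCDCCCADCCDCCCADCCCACA ⇒ DCC·CA·CA·DCC·CA·CA·CA·B·DCC·CA·CA·DCC·CA·CA·CA·B·DCC·CA·CA·DCC·CA·CA·CA·B·DCC·CA·CA·CA·B·CA·B
    A ↦ B
    C ↦ CA
    D ↦ DCC
    B ↦ DDC  (constrained at step 0)

A->B, B->DDC, C->CA, D->DCC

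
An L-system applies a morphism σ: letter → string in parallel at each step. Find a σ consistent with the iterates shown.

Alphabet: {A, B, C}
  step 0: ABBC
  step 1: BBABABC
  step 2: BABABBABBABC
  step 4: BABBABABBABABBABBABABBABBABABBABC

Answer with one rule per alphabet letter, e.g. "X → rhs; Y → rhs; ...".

A->B, B->BA, C->BC

  step 1 ⇒ step 2: BBABABC ⇒ BA·BA·B·BA·B·BA·BC
    A ↦ B
    B ↦ BA
    C ↦ BC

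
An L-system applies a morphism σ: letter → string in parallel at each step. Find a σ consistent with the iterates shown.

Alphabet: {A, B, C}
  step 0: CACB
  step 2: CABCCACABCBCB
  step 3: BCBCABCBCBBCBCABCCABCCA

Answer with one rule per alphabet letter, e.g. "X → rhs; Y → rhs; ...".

A->B, B->CA, C->BC

  step 2 ⇒ step 3: CABCCACABCBCB ⇒ BC·B·CA·BC·BC·B·BC·B·CA·BC·CA·BC·CA
    A ↦ B
    B ↦ CA
    C ↦ BC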